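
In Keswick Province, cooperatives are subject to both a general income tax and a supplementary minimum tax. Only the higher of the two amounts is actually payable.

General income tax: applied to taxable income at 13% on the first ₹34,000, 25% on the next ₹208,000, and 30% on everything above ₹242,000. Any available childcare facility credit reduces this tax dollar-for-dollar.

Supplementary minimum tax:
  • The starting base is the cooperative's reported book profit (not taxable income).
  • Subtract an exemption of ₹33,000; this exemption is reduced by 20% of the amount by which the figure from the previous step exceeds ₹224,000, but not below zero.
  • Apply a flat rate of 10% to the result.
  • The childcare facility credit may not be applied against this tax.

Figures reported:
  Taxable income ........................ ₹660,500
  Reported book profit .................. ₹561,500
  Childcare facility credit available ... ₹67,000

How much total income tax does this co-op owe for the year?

General income tax:
  ₹34,000 × 13% = ₹4,420
  ₹208,000 × 25% = ₹52,000
  ₹418,500 × 30% = ₹125,550
  → ₹181,970
  Less childcare facility credit ₹67,000 → ₹114,970

Supplementary minimum tax:
  Base (reported book profit): ₹561,500
  Exemption: 20% × (₹561,500 − ₹224,000) = ₹67,500 ≥ ₹33,000, so the exemption is fully phased out
  Base: ₹561,500 − ₹0 = ₹561,500
  ₹561,500 × 10% = ₹56,150

₹114,970 > ₹56,150, so the general income tax governs.

₹114,970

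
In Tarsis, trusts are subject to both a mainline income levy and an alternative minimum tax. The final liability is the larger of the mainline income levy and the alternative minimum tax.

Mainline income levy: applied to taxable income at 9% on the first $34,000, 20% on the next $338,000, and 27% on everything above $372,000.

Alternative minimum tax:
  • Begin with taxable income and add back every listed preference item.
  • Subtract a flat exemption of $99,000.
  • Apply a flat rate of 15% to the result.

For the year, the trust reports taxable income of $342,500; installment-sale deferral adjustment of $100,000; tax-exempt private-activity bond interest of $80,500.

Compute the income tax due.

$64,760

Mainline income levy:
  $34,000 × 9% = $3,060
  $308,500 × 20% = $61,700
  → $64,760

Alternative minimum tax:
  Adjusted income: $342,500 + $100,000 + $80,500 = $523,000
  Less exemption $99,000 → base $424,000
  $424,000 × 15% = $63,600

$64,760 > $63,600, so the mainline income levy governs.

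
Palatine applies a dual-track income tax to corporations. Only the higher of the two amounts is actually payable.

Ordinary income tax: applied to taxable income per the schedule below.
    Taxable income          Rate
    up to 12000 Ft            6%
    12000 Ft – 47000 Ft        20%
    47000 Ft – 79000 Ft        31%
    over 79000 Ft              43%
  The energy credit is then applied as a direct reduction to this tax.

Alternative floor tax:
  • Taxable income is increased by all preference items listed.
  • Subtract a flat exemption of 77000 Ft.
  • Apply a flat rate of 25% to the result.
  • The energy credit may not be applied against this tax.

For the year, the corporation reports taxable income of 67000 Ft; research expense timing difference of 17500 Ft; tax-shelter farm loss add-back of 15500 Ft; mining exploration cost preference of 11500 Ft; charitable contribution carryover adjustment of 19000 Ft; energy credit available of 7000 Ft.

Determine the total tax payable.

Alternative floor tax:
  Adjusted income: 67000 Ft + 17500 Ft + 15500 Ft + 11500 Ft + 19000 Ft = 130500 Ft
  Less exemption 77000 Ft → base 53500 Ft
  53500 Ft × 25% = 13375 Ft

Ordinary income tax:
  12000 Ft × 6% = 720 Ft
  35000 Ft × 20% = 7000 Ft
  20000 Ft × 31% = 6200 Ft
  → 13920 Ft
  Less energy credit 7000 Ft → 6920 Ft

13375 Ft > 6920 Ft, so the alternative floor tax is the binding amount.

13375 Ft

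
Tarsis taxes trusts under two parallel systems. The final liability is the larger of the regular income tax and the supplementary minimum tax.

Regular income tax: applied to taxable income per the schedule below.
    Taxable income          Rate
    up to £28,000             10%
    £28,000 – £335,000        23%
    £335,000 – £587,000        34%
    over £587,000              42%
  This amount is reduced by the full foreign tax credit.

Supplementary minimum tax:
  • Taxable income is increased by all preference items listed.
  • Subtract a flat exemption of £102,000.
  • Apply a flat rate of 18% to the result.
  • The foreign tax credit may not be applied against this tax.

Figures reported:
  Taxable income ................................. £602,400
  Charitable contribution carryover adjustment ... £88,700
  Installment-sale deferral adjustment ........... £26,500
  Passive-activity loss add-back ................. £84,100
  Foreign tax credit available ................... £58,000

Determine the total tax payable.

Regular income tax:
  £28,000 × 10% = £2,800
  £307,000 × 23% = £70,610
  £252,000 × 34% = £85,680
  £15,400 × 42% = £6,468
  → £165,558
  Less foreign tax credit £58,000 → £107,558

Supplementary minimum tax:
  Adjusted income: £602,400 + £88,700 + £26,500 + £84,100 = £801,700
  Less exemption £102,000 → base £699,700
  £699,700 × 18% = £125,946

£125,946 > £107,558, so the supplementary minimum tax is the binding amount.

£125,946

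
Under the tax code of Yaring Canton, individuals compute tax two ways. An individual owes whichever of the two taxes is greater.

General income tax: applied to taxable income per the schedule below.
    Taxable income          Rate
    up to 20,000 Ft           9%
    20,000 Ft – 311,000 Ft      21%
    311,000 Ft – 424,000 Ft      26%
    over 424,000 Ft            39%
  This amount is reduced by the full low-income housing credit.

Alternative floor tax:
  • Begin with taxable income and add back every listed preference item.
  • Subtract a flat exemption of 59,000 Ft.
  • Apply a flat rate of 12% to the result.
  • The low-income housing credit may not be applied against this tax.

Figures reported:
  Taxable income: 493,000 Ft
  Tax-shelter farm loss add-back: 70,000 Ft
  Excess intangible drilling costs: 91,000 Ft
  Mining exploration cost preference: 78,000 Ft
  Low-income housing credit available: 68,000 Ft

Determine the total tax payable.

80,760 Ft

Alternative floor tax:
  Adjusted income: 493,000 Ft + 70,000 Ft + 91,000 Ft + 78,000 Ft = 732,000 Ft
  Less exemption 59,000 Ft → base 673,000 Ft
  673,000 Ft × 12% = 80,760 Ft

General income tax:
  20,000 Ft × 9% = 1,800 Ft
  291,000 Ft × 21% = 61,110 Ft
  113,000 Ft × 26% = 29,380 Ft
  69,000 Ft × 39% = 26,910 Ft
  → 119,200 Ft
  Less low-income housing credit 68,000 Ft → 51,200 Ft

80,760 Ft > 51,200 Ft, so the alternative floor tax is the binding amount.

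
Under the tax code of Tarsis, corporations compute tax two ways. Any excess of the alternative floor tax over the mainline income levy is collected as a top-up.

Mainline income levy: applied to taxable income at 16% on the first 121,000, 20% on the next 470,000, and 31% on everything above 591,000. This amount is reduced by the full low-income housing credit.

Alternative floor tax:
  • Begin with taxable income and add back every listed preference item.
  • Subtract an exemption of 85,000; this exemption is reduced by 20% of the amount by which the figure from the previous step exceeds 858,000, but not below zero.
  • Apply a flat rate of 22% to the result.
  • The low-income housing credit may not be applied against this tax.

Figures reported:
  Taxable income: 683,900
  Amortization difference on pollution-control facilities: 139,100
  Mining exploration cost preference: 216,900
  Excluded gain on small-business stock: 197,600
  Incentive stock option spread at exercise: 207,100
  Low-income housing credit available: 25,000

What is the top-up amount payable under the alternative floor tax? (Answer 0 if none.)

200,653

Alternative floor tax:
  Adjusted income: 683,900 + 139,100 + 216,900 + 197,600 + 207,100 = 1,444,600
  Exemption: 20% × (1,444,600 − 858,000) = 117,320 ≥ 85,000, so the exemption is fully phased out
  Base: 1,444,600 − 0 = 1,444,600
  1,444,600 × 22% = 317,812

Mainline income levy:
  121,000 × 16% = 19,360
  470,000 × 20% = 94,000
  92,900 × 31% = 28,799
  → 142,159
  Less low-income housing credit 25,000 → 117,159

Excess of alternative floor tax over mainline income levy: 317,812 − 117,159 = 200,653.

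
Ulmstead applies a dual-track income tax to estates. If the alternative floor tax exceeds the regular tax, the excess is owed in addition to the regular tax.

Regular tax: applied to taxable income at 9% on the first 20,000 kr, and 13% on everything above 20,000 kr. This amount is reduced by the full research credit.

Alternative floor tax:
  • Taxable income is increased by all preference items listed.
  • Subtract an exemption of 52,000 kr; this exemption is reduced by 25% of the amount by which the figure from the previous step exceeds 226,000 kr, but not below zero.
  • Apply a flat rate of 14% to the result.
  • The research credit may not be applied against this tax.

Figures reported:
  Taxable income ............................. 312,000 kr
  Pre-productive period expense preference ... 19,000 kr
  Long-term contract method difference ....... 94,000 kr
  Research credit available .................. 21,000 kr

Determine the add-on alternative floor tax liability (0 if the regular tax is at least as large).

40,425 kr

Regular tax:
  20,000 kr × 9% = 1,800 kr
  292,000 kr × 13% = 37,960 kr
  → 39,760 kr
  Less research credit 21,000 kr → 18,760 kr

Alternative floor tax:
  Adjusted income: 312,000 kr + 19,000 kr + 94,000 kr = 425,000 kr
  Exemption: 52,000 kr − 25% × (425,000 kr − 226,000 kr) = 52,000 kr − 49,750 kr = 2,250 kr
  Base: 425,000 kr − 2,250 kr = 422,750 kr
  422,750 kr × 14% = 59,185 kr

Excess of alternative floor tax over regular tax: 59,185 kr − 18,760 kr = 40,425 kr.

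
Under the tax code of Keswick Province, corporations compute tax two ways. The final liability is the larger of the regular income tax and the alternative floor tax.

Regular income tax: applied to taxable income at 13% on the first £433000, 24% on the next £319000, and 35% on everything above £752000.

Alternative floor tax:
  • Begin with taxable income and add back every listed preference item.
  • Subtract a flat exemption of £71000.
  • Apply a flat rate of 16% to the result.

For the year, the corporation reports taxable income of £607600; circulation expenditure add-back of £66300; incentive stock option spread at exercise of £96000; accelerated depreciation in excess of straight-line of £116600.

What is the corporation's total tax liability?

£130480

Regular income tax:
  £433000 × 13% = £56290
  £174600 × 24% = £41904
  → £98194

Alternative floor tax:
  Adjusted income: £607600 + £66300 + £96000 + £116600 = £886500
  Less exemption £71000 → base £815500
  £815500 × 16% = £130480

£130480 > £98194, so the alternative floor tax is the binding amount.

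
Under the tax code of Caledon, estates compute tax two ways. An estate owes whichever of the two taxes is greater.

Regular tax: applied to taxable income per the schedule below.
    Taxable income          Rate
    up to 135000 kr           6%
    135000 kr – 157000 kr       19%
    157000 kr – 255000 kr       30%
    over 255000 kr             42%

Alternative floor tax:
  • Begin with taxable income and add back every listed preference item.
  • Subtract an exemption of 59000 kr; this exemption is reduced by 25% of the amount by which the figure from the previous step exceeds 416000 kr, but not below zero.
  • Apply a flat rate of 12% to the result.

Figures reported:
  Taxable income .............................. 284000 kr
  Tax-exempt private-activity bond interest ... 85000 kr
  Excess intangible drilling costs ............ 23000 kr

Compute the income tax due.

53860 kr

Regular tax:
  135000 kr × 6% = 8100 kr
  22000 kr × 19% = 4180 kr
  98000 kr × 30% = 29400 kr
  29000 kr × 42% = 12180 kr
  → 53860 kr

Alternative floor tax:
  Adjusted income: 284000 kr + 85000 kr + 23000 kr = 392000 kr
  Exemption: 392000 kr ≤ 416000 kr, so full 59000 kr applies
  Base: 392000 kr − 59000 kr = 333000 kr
  333000 kr × 12% = 39960 kr

53860 kr > 39960 kr, so the regular tax governs.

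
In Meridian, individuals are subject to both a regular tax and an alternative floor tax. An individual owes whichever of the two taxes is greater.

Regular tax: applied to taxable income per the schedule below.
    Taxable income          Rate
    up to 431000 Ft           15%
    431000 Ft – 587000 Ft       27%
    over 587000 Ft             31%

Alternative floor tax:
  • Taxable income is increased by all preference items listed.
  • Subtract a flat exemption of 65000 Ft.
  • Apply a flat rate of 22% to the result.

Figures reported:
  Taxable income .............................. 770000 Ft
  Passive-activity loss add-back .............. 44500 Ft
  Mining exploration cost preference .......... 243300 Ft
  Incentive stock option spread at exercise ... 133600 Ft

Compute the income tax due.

Alternative floor tax:
  Adjusted income: 770000 Ft + 44500 Ft + 243300 Ft + 133600 Ft = 1191400 Ft
  Less exemption 65000 Ft → base 1126400 Ft
  1126400 Ft × 22% = 247808 Ft

Regular tax:
  431000 Ft × 15% = 64650 Ft
  156000 Ft × 27% = 42120 Ft
  183000 Ft × 31% = 56730 Ft
  → 163500 Ft

247808 Ft > 163500 Ft, so the alternative floor tax is the binding amount.

247808 Ft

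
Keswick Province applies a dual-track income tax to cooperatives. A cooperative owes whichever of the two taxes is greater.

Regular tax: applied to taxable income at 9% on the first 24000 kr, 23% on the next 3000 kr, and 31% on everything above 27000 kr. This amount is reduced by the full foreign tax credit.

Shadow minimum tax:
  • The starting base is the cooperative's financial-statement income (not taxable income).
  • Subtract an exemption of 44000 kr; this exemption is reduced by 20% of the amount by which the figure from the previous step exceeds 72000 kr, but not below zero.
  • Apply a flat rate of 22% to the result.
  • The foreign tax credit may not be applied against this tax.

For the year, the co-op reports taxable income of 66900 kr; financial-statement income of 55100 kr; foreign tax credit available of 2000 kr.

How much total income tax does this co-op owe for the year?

13219 kr

Regular tax:
  24000 kr × 9% = 2160 kr
  3000 kr × 23% = 690 kr
  39900 kr × 31% = 12369 kr
  → 15219 kr
  Less foreign tax credit 2000 kr → 13219 kr

Shadow minimum tax:
  Base (financial-statement income): 55100 kr
  Exemption: 55100 kr ≤ 72000 kr, so full 44000 kr applies
  Base: 55100 kr − 44000 kr = 11100 kr
  11100 kr × 22% = 2442 kr

13219 kr > 2442 kr, so the regular tax governs.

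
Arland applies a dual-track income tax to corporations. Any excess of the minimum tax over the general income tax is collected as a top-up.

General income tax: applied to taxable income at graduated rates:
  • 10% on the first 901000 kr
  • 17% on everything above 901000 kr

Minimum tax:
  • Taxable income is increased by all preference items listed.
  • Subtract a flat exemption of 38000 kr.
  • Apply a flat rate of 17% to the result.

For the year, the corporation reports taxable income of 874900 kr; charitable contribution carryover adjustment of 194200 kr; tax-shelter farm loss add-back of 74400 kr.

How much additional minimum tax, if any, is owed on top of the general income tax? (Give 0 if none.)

General income tax:
  874900 kr × 10% = 87490 kr

Minimum tax:
  Adjusted income: 874900 kr + 194200 kr + 74400 kr = 1143500 kr
  Less exemption 38000 kr → base 1105500 kr
  1105500 kr × 17% = 187935 kr

Excess of minimum tax over general income tax: 187935 kr − 87490 kr = 100445 kr.

100445 kr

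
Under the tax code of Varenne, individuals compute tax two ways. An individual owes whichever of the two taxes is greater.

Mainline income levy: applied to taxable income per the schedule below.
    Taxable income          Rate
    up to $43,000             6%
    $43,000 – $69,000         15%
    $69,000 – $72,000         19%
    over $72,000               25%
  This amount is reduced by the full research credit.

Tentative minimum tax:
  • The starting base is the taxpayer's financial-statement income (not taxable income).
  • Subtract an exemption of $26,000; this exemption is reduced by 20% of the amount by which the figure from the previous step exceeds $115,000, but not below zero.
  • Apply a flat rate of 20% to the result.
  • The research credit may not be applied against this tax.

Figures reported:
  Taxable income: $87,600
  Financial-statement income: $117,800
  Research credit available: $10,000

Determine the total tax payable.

Mainline income levy:
  $43,000 × 6% = $2,580
  $26,000 × 15% = $3,900
  $3,000 × 19% = $570
  $15,600 × 25% = $3,900
  → $10,950
  Less research credit $10,000 → $950

Tentative minimum tax:
  Base (financial-statement income): $117,800
  Exemption: $26,000 − 20% × ($117,800 − $115,000) = $26,000 − $560 = $25,440
  Base: $117,800 − $25,440 = $92,360
  $92,360 × 20% = $18,472

$18,472 > $950, so the tentative minimum tax is the binding amount.

$18,472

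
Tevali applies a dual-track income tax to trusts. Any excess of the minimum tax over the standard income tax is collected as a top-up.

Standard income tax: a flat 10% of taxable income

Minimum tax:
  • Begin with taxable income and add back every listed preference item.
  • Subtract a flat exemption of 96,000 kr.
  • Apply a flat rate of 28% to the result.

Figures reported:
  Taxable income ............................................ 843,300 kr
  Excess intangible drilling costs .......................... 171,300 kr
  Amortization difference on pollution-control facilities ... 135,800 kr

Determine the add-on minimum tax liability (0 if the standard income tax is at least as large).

210,902 kr

Minimum tax:
  Adjusted income: 843,300 kr + 171,300 kr + 135,800 kr = 1,150,400 kr
  Less exemption 96,000 kr → base 1,054,400 kr
  1,054,400 kr × 28% = 295,232 kr

Standard income tax:
  843,300 kr × 10% = 84,330 kr

Excess of minimum tax over standard income tax: 295,232 kr − 84,330 kr = 210,902 kr.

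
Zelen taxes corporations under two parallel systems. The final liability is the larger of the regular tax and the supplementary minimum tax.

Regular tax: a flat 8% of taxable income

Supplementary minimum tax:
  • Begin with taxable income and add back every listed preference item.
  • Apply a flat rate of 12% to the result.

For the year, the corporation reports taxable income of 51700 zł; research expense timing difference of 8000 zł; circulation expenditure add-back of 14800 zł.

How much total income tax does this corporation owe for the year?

8940 zł

Regular tax:
  51700 zł × 8% = 4136 zł

Supplementary minimum tax:
  Adjusted income: 51700 zł + 8000 zł + 14800 zł = 74500 zł
  74500 zł × 12% = 8940 zł

8940 zł > 4136 zł, so the supplementary minimum tax is the binding amount.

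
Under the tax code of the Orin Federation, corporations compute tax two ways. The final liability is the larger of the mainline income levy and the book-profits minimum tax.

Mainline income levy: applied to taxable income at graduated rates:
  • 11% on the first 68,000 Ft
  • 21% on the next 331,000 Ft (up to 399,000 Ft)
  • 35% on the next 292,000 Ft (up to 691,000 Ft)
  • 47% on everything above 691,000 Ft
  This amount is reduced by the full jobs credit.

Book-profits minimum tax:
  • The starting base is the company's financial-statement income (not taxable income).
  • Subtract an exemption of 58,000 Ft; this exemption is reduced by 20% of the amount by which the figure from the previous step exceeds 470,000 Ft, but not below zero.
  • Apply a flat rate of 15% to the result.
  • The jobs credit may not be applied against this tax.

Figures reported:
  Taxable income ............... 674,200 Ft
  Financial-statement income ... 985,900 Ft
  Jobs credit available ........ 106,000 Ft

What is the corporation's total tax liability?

Book-profits minimum tax:
  Base (financial-statement income): 985,900 Ft
  Exemption: 20% × (985,900 Ft − 470,000 Ft) = 103,180 Ft ≥ 58,000 Ft, so the exemption is fully phased out
  Base: 985,900 Ft − 0 Ft = 985,900 Ft
  985,900 Ft × 15% = 147,885 Ft

Mainline income levy:
  68,000 Ft × 11% = 7,480 Ft
  331,000 Ft × 21% = 69,510 Ft
  275,200 Ft × 35% = 96,320 Ft
  → 173,310 Ft
  Less jobs credit 106,000 Ft → 67,310 Ft

147,885 Ft > 67,310 Ft, so the book-profits minimum tax is the binding amount.

147,885 Ft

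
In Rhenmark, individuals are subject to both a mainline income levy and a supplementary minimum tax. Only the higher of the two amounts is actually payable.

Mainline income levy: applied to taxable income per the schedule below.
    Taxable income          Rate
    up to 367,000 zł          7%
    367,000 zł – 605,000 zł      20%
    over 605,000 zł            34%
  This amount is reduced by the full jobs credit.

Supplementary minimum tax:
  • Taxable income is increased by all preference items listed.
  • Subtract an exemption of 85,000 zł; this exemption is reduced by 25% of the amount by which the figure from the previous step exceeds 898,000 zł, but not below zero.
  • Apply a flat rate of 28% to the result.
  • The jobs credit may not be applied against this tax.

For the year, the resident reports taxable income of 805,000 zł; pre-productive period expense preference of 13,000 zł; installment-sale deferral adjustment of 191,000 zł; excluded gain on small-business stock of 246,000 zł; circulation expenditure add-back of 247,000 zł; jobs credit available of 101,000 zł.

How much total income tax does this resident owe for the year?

Supplementary minimum tax:
  Adjusted income: 805,000 zł + 13,000 zł + 191,000 zł + 246,000 zł + 247,000 zł = 1,502,000 zł
  Exemption: 25% × (1,502,000 zł − 898,000 zł) = 151,000 zł ≥ 85,000 zł, so the exemption is fully phased out
  Base: 1,502,000 zł − 0 zł = 1,502,000 zł
  1,502,000 zł × 28% = 420,560 zł

Mainline income levy:
  367,000 zł × 7% = 25,690 zł
  238,000 zł × 20% = 47,600 zł
  200,000 zł × 34% = 68,000 zł
  → 141,290 zł
  Less jobs credit 101,000 zł → 40,290 zł

420,560 zł > 40,290 zł, so the supplementary minimum tax is the binding amount.

420,560 zł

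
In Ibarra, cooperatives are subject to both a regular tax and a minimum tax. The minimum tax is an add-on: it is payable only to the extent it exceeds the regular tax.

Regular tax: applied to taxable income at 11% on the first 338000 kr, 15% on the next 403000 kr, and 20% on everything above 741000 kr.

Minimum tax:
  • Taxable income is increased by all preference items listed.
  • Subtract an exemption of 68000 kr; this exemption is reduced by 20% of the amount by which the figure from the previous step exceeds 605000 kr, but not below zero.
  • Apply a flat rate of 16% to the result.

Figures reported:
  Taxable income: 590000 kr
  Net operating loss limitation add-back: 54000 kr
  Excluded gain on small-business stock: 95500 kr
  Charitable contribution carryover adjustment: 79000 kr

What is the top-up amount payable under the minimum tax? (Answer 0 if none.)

Minimum tax:
  Adjusted income: 590000 kr + 54000 kr + 95500 kr + 79000 kr = 818500 kr
  Exemption: 68000 kr − 20% × (818500 kr − 605000 kr) = 68000 kr − 42700 kr = 25300 kr
  Base: 818500 kr − 25300 kr = 793200 kr
  793200 kr × 16% = 126912 kr

Regular tax:
  338000 kr × 11% = 37180 kr
  252000 kr × 15% = 37800 kr
  → 74980 kr

Excess of minimum tax over regular tax: 126912 kr − 74980 kr = 51932 kr.

51932 kr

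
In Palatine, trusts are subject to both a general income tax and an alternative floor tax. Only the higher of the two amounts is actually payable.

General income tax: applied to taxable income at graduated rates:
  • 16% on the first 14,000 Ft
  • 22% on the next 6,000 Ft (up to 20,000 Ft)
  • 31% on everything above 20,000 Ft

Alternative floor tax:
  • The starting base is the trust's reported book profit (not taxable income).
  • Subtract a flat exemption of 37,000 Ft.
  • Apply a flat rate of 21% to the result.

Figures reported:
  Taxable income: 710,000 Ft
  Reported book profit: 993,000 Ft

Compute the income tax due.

General income tax:
  14,000 Ft × 16% = 2,240 Ft
  6,000 Ft × 22% = 1,320 Ft
  690,000 Ft × 31% = 213,900 Ft
  → 217,460 Ft

Alternative floor tax:
  Base (reported book profit): 993,000 Ft
  Less exemption 37,000 Ft → base 956,000 Ft
  956,000 Ft × 21% = 200,760 Ft

217,460 Ft > 200,760 Ft, so the general income tax governs.

217,460 Ft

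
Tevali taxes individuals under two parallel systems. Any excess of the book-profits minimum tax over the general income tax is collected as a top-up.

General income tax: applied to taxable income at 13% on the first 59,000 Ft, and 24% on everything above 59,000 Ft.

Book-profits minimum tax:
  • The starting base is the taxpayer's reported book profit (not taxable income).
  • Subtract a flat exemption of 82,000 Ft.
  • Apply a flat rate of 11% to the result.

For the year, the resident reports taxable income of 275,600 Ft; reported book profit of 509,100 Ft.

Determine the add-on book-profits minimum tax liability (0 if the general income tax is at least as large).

0 Ft

General income tax:
  59,000 Ft × 13% = 7,670 Ft
  216,600 Ft × 24% = 51,984 Ft
  → 59,654 Ft

Book-profits minimum tax:
  Base (reported book profit): 509,100 Ft
  Less exemption 82,000 Ft → base 427,100 Ft
  427,100 Ft × 11% = 46,981 Ft

46,981 Ft ≤ 59,654 Ft, so no add-on is due.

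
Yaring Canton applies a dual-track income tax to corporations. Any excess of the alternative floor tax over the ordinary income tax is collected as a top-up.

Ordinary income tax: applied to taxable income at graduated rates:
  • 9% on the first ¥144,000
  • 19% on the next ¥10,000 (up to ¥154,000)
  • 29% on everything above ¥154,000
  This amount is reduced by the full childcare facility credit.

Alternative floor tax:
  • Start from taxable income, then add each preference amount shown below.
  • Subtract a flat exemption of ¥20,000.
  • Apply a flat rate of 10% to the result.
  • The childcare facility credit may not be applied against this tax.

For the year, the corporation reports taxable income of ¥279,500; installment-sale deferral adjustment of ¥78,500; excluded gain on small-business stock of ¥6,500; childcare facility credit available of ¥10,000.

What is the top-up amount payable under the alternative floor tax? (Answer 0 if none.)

¥0

Alternative floor tax:
  Adjusted income: ¥279,500 + ¥78,500 + ¥6,500 = ¥364,500
  Less exemption ¥20,000 → base ¥344,500
  ¥344,500 × 10% = ¥34,450

Ordinary income tax:
  ¥144,000 × 9% = ¥12,960
  ¥10,000 × 19% = ¥1,900
  ¥125,500 × 29% = ¥36,395
  → ¥51,255
  Less childcare facility credit ¥10,000 → ¥41,255

¥34,450 ≤ ¥41,255, so no add-on is due.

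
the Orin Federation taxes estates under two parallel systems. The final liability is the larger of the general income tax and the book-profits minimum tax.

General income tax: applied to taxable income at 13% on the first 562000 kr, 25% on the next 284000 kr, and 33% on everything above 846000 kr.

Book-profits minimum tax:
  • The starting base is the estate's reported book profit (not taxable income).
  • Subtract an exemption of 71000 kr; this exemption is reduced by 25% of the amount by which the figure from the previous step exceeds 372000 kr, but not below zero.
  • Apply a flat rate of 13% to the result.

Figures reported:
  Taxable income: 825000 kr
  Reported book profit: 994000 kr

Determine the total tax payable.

Book-profits minimum tax:
  Base (reported book profit): 994000 kr
  Exemption: 25% × (994000 kr − 372000 kr) = 155500 kr ≥ 71000 kr, so the exemption is fully phased out
  Base: 994000 kr − 0 kr = 994000 kr
  994000 kr × 13% = 129220 kr

General income tax:
  562000 kr × 13% = 73060 kr
  263000 kr × 25% = 65750 kr
  → 138810 kr

138810 kr > 129220 kr, so the general income tax governs.

138810 kr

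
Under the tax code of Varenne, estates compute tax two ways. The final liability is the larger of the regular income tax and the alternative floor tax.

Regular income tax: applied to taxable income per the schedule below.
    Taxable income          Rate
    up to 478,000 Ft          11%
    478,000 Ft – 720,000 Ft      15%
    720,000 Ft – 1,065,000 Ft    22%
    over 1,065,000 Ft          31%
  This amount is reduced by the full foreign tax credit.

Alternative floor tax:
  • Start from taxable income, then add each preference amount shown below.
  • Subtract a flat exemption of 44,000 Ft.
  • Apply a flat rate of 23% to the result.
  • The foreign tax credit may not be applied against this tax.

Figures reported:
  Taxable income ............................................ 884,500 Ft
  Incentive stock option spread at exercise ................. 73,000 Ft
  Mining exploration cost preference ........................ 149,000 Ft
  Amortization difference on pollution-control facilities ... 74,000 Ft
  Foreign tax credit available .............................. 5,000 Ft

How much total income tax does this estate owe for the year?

Alternative floor tax:
  Adjusted income: 884,500 Ft + 73,000 Ft + 149,000 Ft + 74,000 Ft = 1,180,500 Ft
  Less exemption 44,000 Ft → base 1,136,500 Ft
  1,136,500 Ft × 23% = 261,395 Ft

Regular income tax:
  478,000 Ft × 11% = 52,580 Ft
  242,000 Ft × 15% = 36,300 Ft
  164,500 Ft × 22% = 36,190 Ft
  → 125,070 Ft
  Less foreign tax credit 5,000 Ft → 120,070 Ft

261,395 Ft > 120,070 Ft, so the alternative floor tax is the binding amount.

261,395 Ft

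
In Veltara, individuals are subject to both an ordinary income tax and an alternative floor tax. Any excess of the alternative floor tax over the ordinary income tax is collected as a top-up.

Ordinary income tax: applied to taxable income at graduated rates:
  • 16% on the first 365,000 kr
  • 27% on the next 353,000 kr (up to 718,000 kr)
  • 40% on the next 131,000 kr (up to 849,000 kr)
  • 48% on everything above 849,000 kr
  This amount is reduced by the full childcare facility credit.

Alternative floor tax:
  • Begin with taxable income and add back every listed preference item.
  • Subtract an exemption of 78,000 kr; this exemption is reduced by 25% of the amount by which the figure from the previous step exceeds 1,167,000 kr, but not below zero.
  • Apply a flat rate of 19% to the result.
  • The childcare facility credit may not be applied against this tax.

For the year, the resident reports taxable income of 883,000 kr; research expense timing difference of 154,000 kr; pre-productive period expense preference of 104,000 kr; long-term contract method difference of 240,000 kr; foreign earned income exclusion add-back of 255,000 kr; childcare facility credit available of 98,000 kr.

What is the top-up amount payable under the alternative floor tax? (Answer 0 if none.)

186,410 kr

Alternative floor tax:
  Adjusted income: 883,000 kr + 154,000 kr + 104,000 kr + 240,000 kr + 255,000 kr = 1,636,000 kr
  Exemption: 25% × (1,636,000 kr − 1,167,000 kr) = 117,250 kr ≥ 78,000 kr, so the exemption is fully phased out
  Base: 1,636,000 kr − 0 kr = 1,636,000 kr
  1,636,000 kr × 19% = 310,840 kr

Ordinary income tax:
  365,000 kr × 16% = 58,400 kr
  353,000 kr × 27% = 95,310 kr
  131,000 kr × 40% = 52,400 kr
  34,000 kr × 48% = 16,320 kr
  → 222,430 kr
  Less childcare facility credit 98,000 kr → 124,430 kr

Excess of alternative floor tax over ordinary income tax: 310,840 kr − 124,430 kr = 186,410 kr.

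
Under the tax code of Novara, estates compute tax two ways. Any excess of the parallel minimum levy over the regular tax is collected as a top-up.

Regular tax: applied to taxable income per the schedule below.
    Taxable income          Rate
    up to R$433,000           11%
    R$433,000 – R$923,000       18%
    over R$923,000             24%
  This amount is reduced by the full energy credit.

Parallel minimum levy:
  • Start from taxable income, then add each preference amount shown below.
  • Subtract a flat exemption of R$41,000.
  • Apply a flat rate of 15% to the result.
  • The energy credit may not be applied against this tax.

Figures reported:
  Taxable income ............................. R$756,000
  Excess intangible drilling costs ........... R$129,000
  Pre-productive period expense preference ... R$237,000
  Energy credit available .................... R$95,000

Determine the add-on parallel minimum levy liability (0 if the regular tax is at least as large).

R$151,380

Regular tax:
  R$433,000 × 11% = R$47,630
  R$323,000 × 18% = R$58,140
  → R$105,770
  Less energy credit R$95,000 → R$10,770

Parallel minimum levy:
  Adjusted income: R$756,000 + R$129,000 + R$237,000 = R$1,122,000
  Less exemption R$41,000 → base R$1,081,000
  R$1,081,000 × 15% = R$162,150

Excess of parallel minimum levy over regular tax: R$162,150 − R$10,770 = R$151,380.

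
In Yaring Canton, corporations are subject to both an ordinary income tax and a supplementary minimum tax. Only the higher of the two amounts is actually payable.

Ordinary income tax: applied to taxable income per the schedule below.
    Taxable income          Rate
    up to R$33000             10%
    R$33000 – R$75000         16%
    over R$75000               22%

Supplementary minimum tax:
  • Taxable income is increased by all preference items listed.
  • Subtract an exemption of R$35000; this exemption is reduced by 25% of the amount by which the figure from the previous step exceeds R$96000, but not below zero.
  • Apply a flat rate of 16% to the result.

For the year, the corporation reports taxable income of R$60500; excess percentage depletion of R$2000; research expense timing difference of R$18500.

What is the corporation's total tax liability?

Ordinary income tax:
  R$33000 × 10% = R$3300
  R$27500 × 16% = R$4400
  → R$7700

Supplementary minimum tax:
  Adjusted income: R$60500 + R$2000 + R$18500 = R$81000
  Exemption: R$81000 ≤ R$96000, so full R$35000 applies
  Base: R$81000 − R$35000 = R$46000
  R$46000 × 16% = R$7360

R$7700 > R$7360, so the ordinary income tax governs.

R$7700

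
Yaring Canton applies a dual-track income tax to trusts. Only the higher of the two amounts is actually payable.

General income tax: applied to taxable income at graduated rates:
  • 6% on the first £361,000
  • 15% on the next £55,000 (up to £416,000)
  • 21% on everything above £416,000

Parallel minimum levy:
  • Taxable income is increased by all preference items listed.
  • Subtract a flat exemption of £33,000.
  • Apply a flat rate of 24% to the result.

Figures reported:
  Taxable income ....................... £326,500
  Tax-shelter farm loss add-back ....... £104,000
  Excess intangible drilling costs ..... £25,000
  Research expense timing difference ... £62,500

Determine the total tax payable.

£116,400

Parallel minimum levy:
  Adjusted income: £326,500 + £104,000 + £25,000 + £62,500 = £518,000
  Less exemption £33,000 → base £485,000
  £485,000 × 24% = £116,400

General income tax:
  £326,500 × 6% = £19,590

£116,400 > £19,590, so the parallel minimum levy is the binding amount.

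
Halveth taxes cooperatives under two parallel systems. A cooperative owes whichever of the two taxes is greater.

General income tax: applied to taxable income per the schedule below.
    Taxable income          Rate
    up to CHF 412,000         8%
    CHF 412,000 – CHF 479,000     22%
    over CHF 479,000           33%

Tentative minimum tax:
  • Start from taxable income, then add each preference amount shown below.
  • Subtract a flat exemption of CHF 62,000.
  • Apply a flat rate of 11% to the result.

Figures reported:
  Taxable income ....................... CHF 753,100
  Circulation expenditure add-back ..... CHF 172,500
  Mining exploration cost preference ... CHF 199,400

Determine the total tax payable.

Tentative minimum tax:
  Adjusted income: CHF 753,100 + CHF 172,500 + CHF 199,400 = CHF 1,125,000
  Less exemption CHF 62,000 → base CHF 1,063,000
  CHF 1,063,000 × 11% = CHF 116,930

General income tax:
  CHF 412,000 × 8% = CHF 32,960
  CHF 67,000 × 22% = CHF 14,740
  CHF 274,100 × 33% = CHF 90,453
  → CHF 138,153

CHF 138,153 > CHF 116,930, so the general income tax governs.

CHF 138,153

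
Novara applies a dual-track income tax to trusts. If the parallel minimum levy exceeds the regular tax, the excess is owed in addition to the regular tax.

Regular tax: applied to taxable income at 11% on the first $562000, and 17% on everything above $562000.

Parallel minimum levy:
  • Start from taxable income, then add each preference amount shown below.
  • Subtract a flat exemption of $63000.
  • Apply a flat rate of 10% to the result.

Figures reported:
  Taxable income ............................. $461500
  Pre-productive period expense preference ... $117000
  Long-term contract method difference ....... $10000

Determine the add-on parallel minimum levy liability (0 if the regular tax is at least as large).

$1785

Parallel minimum levy:
  Adjusted income: $461500 + $117000 + $10000 = $588500
  Less exemption $63000 → base $525500
  $525500 × 10% = $52550

Regular tax:
  $461500 × 11% = $50765

Excess of parallel minimum levy over regular tax: $52550 − $50765 = $1785.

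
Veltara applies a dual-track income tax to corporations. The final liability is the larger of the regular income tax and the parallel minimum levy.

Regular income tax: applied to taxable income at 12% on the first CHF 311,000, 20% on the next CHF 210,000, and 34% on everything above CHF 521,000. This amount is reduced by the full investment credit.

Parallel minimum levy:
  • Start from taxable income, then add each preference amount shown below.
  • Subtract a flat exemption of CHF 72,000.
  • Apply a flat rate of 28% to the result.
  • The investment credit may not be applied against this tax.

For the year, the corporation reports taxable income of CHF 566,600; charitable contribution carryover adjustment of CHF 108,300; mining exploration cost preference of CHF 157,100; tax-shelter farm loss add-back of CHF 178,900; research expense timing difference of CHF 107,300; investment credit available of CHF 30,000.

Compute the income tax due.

Parallel minimum levy:
  Adjusted income: CHF 566,600 + CHF 108,300 + CHF 157,100 + CHF 178,900 + CHF 107,300 = CHF 1,118,200
  Less exemption CHF 72,000 → base CHF 1,046,200
  CHF 1,046,200 × 28% = CHF 292,936

Regular income tax:
  CHF 311,000 × 12% = CHF 37,320
  CHF 210,000 × 20% = CHF 42,000
  CHF 45,600 × 34% = CHF 15,504
  → CHF 94,824
  Less investment credit CHF 30,000 → CHF 64,824

CHF 292,936 > CHF 64,824, so the parallel minimum levy is the binding amount.

CHF 292,936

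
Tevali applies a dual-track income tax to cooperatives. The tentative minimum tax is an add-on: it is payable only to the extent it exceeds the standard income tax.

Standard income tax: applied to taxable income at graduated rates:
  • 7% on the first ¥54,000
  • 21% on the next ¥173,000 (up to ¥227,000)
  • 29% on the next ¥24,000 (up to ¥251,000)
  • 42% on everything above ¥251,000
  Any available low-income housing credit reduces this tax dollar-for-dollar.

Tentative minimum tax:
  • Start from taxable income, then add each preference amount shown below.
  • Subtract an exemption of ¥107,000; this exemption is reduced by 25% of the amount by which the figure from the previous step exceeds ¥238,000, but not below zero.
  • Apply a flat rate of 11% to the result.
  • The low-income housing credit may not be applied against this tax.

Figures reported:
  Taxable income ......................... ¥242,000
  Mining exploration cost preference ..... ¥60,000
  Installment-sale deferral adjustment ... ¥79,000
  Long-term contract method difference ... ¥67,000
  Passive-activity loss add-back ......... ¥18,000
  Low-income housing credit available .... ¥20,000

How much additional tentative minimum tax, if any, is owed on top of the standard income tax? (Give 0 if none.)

Standard income tax:
  ¥54,000 × 7% = ¥3,780
  ¥173,000 × 21% = ¥36,330
  ¥15,000 × 29% = ¥4,350
  → ¥44,460
  Less low-income housing credit ¥20,000 → ¥24,460

Tentative minimum tax:
  Adjusted income: ¥242,000 + ¥60,000 + ¥79,000 + ¥67,000 + ¥18,000 = ¥466,000
  Exemption: ¥107,000 − 25% × (¥466,000 − ¥238,000) = ¥107,000 − ¥57,000 = ¥50,000
  Base: ¥466,000 − ¥50,000 = ¥416,000
  ¥416,000 × 11% = ¥45,760

Excess of tentative minimum tax over standard income tax: ¥45,760 − ¥24,460 = ¥21,300.

¥21,300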